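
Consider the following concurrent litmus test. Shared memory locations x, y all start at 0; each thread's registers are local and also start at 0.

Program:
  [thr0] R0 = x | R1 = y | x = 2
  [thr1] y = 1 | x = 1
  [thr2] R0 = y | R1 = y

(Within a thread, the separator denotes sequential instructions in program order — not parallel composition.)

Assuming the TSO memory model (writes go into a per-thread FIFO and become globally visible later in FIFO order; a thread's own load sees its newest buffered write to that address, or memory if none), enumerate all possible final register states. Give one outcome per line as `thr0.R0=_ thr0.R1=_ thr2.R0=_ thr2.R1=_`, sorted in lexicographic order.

outcome vector order: (thr0.R0,thr0.R1,thr2.R0,thr2.R1)
|TSO outcomes| = 9

thr0.R0=0 thr0.R1=0 thr2.R0=0 thr2.R1=0
thr0.R0=0 thr0.R1=0 thr2.R0=0 thr2.R1=1
thr0.R0=0 thr0.R1=0 thr2.R0=1 thr2.R1=1
thr0.R0=0 thr0.R1=1 thr2.R0=0 thr2.R1=0
thr0.R0=0 thr0.R1=1 thr2.R0=0 thr2.R1=1
thr0.R0=0 thr0.R1=1 thr2.R0=1 thr2.R1=1
thr0.R0=1 thr0.R1=1 thr2.R0=0 thr2.R1=0
thr0.R0=1 thr0.R1=1 thr2.R0=0 thr2.R1=1
thr0.R0=1 thr0.R1=1 thr2.R0=1 thr2.R1=1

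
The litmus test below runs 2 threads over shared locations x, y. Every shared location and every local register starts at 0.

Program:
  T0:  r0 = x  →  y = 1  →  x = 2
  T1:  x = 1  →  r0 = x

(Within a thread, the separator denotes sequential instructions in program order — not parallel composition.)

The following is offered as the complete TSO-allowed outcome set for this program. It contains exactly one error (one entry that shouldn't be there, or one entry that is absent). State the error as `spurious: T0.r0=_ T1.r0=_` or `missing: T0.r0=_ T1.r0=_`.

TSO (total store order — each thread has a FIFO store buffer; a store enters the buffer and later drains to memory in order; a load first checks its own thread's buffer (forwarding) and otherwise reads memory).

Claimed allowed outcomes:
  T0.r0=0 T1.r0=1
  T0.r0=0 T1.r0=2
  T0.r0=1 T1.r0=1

missing: T0.r0=1 T1.r0=2

outcome vector order: (T0.r0,T1.r0)
under TSO → (0,1) (0,2) (1,1) (1,2)
TSO∖claimed = {(1,2)}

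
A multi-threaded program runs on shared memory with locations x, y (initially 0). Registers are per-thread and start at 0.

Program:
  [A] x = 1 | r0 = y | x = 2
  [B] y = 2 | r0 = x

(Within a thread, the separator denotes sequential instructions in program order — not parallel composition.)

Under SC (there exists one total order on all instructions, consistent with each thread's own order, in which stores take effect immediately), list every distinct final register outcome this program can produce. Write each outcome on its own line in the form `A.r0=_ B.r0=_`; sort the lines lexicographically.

outcome vector order: (A.r0,B.r0)
|SC outcomes| = 5

A.r0=0 B.r0=1
A.r0=0 B.r0=2
A.r0=2 B.r0=0
A.r0=2 B.r0=1
A.r0=2 B.r0=2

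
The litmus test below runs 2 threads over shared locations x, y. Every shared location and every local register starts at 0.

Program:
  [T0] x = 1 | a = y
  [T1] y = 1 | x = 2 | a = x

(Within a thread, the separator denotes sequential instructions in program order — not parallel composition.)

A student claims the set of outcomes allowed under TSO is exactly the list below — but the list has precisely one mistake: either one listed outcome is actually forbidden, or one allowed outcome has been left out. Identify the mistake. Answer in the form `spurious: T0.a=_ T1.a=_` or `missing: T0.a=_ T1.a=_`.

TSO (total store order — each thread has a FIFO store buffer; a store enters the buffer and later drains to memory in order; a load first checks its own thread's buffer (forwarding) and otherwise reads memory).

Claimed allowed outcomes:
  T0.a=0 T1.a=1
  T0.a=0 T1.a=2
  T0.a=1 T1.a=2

missing: T0.a=1 T1.a=1

outcome vector order: (T0.a,T1.a)
TSO: 4 outcomes — {(0,1), (0,2), (1,1), (1,2)}
TSO∖claimed = {(1,1)}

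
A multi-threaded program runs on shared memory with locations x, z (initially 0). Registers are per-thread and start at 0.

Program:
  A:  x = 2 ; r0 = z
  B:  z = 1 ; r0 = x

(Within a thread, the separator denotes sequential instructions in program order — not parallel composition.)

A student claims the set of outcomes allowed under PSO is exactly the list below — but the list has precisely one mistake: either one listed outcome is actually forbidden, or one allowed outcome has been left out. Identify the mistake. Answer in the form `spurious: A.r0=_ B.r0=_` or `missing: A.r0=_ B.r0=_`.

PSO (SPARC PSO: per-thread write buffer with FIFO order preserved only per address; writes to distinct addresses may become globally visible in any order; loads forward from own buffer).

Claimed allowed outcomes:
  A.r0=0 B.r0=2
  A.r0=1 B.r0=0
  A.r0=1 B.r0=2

outcome vector order: (A.r0,B.r0)
under PSO → (0,0), (0,2), (1,0), (1,2)
PSO∖claimed = {(0,0)}

missing: A.r0=0 B.r0=0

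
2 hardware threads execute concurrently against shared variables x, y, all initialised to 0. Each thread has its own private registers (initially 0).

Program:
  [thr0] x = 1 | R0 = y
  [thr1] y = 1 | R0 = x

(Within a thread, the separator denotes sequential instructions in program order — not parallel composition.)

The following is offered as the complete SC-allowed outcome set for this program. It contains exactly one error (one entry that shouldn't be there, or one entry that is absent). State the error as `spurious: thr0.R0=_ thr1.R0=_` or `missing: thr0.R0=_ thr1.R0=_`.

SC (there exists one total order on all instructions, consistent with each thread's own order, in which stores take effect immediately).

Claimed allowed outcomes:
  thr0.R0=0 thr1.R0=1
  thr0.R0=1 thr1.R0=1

missing: thr0.R0=1 thr1.R0=0

outcome vector order: (thr0.R0,thr1.R0)
SC: 3 outcomes — {(0,1); (1,0); (1,1)}
SC∖claimed = {(1,0)}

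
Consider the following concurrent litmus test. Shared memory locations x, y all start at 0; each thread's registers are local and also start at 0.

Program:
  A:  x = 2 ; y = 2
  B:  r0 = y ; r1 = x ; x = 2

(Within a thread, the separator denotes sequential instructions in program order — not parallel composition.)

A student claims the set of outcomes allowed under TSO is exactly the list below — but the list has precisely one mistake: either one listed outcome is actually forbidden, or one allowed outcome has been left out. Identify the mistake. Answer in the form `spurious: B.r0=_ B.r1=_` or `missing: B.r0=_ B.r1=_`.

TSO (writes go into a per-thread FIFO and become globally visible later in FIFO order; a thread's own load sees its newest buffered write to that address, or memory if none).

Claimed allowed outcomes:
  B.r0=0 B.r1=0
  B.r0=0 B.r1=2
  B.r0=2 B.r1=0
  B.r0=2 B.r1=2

spurious: B.r0=2 B.r1=0

outcome vector order: (B.r0,B.r1)
TSO (3): (0,0); (0,2); (2,2)
claimed∖TSO = {(2,0)}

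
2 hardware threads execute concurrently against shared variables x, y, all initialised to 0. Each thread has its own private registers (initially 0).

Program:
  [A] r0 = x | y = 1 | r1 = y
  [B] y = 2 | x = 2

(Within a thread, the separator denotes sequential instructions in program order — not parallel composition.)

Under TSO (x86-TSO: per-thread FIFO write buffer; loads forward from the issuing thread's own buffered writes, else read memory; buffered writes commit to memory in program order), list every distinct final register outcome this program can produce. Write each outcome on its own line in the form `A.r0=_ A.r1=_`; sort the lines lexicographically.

outcome vector order: (A.r0,A.r1)
|TSO outcomes| = 3

A.r0=0 A.r1=1
A.r0=0 A.r1=2
A.r0=2 A.r1=1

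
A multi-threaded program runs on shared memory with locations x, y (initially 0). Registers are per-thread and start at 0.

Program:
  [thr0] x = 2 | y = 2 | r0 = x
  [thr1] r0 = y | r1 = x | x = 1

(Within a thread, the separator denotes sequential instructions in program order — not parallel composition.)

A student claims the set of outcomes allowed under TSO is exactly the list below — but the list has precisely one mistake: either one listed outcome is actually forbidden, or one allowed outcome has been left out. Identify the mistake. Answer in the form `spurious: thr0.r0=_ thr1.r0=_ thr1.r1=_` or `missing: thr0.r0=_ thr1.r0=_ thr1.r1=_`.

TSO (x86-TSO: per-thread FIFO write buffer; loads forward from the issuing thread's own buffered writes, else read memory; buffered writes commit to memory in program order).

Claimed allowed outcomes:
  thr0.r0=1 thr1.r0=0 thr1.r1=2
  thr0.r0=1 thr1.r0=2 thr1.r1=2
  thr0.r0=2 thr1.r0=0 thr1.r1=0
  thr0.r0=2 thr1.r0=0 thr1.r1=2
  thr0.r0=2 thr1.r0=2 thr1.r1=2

outcome vector order: (thr0.r0,thr1.r0,thr1.r1)
under TSO → 1/0/0, 1/0/2, 1/2/2, 2/0/0, 2/0/2, 2/2/2
TSO∖claimed = {1/0/0}

missing: thr0.r0=1 thr1.r0=0 thr1.r1=0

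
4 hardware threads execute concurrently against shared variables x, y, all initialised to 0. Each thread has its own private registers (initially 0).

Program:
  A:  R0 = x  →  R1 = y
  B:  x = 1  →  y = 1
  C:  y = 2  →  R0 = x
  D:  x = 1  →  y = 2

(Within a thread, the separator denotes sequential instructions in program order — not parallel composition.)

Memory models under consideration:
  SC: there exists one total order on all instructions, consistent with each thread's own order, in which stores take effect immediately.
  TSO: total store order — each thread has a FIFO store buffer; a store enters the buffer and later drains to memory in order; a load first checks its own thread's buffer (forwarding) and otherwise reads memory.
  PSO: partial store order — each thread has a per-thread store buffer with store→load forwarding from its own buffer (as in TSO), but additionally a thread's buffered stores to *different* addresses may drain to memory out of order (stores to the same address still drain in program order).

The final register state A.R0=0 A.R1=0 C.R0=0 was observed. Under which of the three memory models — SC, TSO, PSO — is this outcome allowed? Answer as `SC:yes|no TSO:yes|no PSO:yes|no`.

outcome vector order: (A.R0,A.R1,C.R0)
SC: 11 outcomes — {<0 0 0>, <0 0 1>, <0 1 0>, <0 1 1>, <0 2 0>, <0 2 1>, <1 0 1>, <1 1 0>, <1 1 1>, <1 2 0>, <1 2 1>}
TSO: 12 outcomes — {<0 0 0>, <0 0 1>, <0 1 0>, <0 1 1>, <0 2 0>, <0 2 1>, <1 0 0>, <1 0 1>, <1 1 0>, <1 1 1>, <1 2 0>, <1 2 1>}
PSO: 12 outcomes — {<0 0 0>, <0 0 1>, <0 1 0>, <0 1 1>, <0 2 0>, <0 2 1>, <1 0 0>, <1 0 1>, <1 1 0>, <1 1 1>, <1 2 0>, <1 2 1>}
target <0 0 0> ∈ {SC,TSO,PSO}

SC:yes TSO:yes PSO:yes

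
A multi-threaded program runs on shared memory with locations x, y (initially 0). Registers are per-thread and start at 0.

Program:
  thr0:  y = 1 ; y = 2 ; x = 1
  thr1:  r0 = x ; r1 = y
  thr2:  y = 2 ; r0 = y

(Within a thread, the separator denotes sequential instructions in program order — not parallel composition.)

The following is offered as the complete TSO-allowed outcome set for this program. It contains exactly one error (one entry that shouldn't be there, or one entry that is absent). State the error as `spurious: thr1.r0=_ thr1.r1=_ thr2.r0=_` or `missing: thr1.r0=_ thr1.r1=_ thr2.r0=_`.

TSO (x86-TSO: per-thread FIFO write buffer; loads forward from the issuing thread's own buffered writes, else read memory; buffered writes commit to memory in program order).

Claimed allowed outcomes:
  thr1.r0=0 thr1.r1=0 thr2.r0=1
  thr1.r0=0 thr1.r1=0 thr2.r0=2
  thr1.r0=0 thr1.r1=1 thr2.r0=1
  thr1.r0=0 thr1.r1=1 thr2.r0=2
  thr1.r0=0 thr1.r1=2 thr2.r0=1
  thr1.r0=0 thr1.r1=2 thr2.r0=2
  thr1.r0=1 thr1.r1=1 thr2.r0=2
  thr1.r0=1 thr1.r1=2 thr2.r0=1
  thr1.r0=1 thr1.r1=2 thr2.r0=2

outcome vector order: (thr1.r0,thr1.r1,thr2.r0)
TSO (8): 0/0/1 0/0/2 0/1/1 0/1/2 0/2/1 0/2/2 1/2/1 1/2/2
claimed∖TSO = {1/1/2}

spurious: thr1.r0=1 thr1.r1=1 thr2.r0=2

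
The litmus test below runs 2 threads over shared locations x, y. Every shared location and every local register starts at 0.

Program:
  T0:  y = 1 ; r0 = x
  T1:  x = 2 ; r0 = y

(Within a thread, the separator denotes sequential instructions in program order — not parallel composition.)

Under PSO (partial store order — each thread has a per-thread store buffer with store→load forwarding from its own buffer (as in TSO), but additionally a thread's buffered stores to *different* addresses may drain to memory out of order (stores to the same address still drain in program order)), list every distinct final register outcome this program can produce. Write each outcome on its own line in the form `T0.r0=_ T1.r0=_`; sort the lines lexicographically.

T0.r0=0 T1.r0=0
T0.r0=0 T1.r0=1
T0.r0=2 T1.r0=0
T0.r0=2 T1.r0=1

outcome vector order: (T0.r0,T1.r0)
|PSO outcomes| = 4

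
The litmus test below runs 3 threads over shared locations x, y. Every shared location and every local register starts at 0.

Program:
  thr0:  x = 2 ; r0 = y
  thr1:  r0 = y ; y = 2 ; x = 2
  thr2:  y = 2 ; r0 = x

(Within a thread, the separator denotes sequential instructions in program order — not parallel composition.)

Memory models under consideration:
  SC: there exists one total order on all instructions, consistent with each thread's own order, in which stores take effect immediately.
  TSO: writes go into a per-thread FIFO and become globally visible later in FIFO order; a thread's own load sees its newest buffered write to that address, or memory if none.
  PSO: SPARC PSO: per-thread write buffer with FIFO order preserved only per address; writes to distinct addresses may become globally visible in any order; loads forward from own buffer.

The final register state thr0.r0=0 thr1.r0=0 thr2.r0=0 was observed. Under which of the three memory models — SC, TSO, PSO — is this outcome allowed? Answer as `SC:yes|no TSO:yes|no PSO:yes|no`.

SC:no TSO:yes PSO:yes

outcome vector order: (thr0.r0,thr1.r0,thr2.r0)
under SC → 0/0/2, 0/2/2, 2/0/0, 2/0/2, 2/2/0, 2/2/2
under TSO → 0/0/0, 0/0/2, 0/2/0, 0/2/2, 2/0/0, 2/0/2, 2/2/0, 2/2/2
under PSO → 0/0/0, 0/0/2, 0/2/0, 0/2/2, 2/0/0, 2/0/2, 2/2/0, 2/2/2
target 0/0/0 ∈ {TSO,PSO}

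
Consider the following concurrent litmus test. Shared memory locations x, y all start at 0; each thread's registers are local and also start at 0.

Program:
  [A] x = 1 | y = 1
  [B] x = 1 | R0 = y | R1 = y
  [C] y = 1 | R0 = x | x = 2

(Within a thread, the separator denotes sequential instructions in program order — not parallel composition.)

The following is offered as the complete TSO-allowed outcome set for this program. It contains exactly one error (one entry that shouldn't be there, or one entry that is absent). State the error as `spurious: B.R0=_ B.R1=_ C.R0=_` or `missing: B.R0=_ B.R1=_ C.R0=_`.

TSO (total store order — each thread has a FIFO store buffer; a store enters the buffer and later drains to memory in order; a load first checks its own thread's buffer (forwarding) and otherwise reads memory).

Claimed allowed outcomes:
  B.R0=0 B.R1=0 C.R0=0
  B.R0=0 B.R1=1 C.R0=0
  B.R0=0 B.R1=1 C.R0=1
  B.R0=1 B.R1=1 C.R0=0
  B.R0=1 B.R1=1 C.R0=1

outcome vector order: (B.R0,B.R1,C.R0)
TSO: 6 outcomes — {<0 0 0>, <0 0 1>, <0 1 0>, <0 1 1>, <1 1 0>, <1 1 1>}
TSO∖claimed = {<0 0 1>}

missing: B.R0=0 B.R1=0 C.R0=1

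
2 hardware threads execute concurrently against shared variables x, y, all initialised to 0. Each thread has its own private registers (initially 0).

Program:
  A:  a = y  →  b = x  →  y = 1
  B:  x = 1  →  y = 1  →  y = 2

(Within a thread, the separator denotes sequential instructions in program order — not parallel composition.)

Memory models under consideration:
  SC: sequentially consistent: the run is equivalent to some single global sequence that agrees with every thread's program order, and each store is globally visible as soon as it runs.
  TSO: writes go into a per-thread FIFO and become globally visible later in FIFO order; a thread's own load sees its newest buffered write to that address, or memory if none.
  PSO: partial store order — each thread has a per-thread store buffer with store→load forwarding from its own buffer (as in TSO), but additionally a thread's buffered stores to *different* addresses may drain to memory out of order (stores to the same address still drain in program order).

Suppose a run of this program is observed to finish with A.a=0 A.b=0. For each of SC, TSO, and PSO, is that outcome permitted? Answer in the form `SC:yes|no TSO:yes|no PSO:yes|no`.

SC:yes TSO:yes PSO:yes

outcome vector order: (A.a,A.b)
SC: 4 outcomes — {<0 0>, <0 1>, <1 1>, <2 1>}
TSO: 4 outcomes — {<0 0>, <0 1>, <1 1>, <2 1>}
PSO: 6 outcomes — {<0 0>, <0 1>, <1 0>, <1 1>, <2 0>, <2 1>}
target <0 0> ∈ {SC,TSO,PSO}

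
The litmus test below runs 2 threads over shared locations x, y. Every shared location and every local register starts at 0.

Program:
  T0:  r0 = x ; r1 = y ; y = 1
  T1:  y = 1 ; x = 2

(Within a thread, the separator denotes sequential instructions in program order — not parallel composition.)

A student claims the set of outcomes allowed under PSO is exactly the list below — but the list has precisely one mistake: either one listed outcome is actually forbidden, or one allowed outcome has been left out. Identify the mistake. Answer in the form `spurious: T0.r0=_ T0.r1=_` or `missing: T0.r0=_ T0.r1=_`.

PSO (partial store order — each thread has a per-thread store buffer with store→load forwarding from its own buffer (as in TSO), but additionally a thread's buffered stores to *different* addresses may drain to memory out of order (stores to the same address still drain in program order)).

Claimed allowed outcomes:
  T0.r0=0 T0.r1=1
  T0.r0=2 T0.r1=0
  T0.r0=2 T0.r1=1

missing: T0.r0=0 T0.r1=0

outcome vector order: (T0.r0,T0.r1)
PSO (4): 00, 01, 20, 21
PSO∖claimed = {00}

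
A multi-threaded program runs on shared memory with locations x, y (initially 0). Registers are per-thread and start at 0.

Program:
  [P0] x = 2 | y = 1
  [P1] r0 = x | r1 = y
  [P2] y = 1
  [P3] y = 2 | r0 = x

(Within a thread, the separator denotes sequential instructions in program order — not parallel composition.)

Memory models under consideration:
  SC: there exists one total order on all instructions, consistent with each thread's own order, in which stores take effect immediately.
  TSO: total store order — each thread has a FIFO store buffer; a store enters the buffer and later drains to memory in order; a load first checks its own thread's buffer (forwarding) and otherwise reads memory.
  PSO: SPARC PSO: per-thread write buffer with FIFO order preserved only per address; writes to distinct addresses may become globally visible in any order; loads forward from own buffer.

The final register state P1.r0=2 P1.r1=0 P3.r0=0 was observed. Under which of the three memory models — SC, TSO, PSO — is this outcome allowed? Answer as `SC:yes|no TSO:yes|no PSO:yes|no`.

outcome vector order: (P1.r0,P1.r1,P3.r0)
under SC → (0,0,0), (0,0,2), (0,1,0), (0,1,2), (0,2,0), (0,2,2), (2,0,2), (2,1,0), (2,1,2), (2,2,0), (2,2,2)
under TSO → (0,0,0), (0,0,2), (0,1,0), (0,1,2), (0,2,0), (0,2,2), (2,0,0), (2,0,2), (2,1,0), (2,1,2), (2,2,0), (2,2,2)
under PSO → (0,0,0), (0,0,2), (0,1,0), (0,1,2), (0,2,0), (0,2,2), (2,0,0), (2,0,2), (2,1,0), (2,1,2), (2,2,0), (2,2,2)
target (2,0,0) ∈ {TSO,PSO}

SC:no TSO:yes PSO:yes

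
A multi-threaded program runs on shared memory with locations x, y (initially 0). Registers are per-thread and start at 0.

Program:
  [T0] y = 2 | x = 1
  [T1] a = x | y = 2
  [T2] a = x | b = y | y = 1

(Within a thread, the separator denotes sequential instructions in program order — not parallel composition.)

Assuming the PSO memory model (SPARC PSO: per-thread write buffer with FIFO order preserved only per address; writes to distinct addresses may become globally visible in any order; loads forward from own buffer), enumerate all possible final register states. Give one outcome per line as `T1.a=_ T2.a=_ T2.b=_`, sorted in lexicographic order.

T1.a=0 T2.a=0 T2.b=0
T1.a=0 T2.a=0 T2.b=2
T1.a=0 T2.a=1 T2.b=0
T1.a=0 T2.a=1 T2.b=2
T1.a=1 T2.a=0 T2.b=0
T1.a=1 T2.a=0 T2.b=2
T1.a=1 T2.a=1 T2.b=0
T1.a=1 T2.a=1 T2.b=2

outcome vector order: (T1.a,T2.a,T2.b)
|PSO outcomes| = 8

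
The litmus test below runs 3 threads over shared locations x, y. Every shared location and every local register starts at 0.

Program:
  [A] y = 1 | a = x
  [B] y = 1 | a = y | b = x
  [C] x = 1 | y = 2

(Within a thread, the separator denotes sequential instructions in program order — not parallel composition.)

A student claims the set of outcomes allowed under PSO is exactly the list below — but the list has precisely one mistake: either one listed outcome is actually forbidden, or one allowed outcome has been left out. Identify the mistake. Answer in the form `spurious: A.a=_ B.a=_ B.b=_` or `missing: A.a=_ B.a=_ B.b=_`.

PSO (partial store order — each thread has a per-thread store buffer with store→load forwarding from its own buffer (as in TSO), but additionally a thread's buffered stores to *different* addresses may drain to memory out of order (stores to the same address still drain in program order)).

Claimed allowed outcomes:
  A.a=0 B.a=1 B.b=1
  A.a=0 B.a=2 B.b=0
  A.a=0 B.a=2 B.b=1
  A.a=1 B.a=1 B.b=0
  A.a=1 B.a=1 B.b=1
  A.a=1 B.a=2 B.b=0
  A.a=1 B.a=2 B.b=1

outcome vector order: (A.a,B.a,B.b)
PSO: 8 outcomes — {010; 011; 020; 021; 110; 111; 120; 121}
PSO∖claimed = {010}

missing: A.a=0 B.a=1 B.b=0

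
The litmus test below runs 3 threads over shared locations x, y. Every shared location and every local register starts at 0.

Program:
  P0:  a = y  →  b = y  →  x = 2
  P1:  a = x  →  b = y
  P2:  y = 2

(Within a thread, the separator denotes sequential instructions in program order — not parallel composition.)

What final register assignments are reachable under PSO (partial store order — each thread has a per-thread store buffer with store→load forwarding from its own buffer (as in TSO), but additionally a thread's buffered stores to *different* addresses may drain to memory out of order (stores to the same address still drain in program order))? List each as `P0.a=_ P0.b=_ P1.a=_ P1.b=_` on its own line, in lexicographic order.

outcome vector order: (P0.a,P0.b,P1.a,P1.b)
|PSO outcomes| = 10

P0.a=0 P0.b=0 P1.a=0 P1.b=0
P0.a=0 P0.b=0 P1.a=0 P1.b=2
P0.a=0 P0.b=0 P1.a=2 P1.b=0
P0.a=0 P0.b=0 P1.a=2 P1.b=2
P0.a=0 P0.b=2 P1.a=0 P1.b=0
P0.a=0 P0.b=2 P1.a=0 P1.b=2
P0.a=0 P0.b=2 P1.a=2 P1.b=2
P0.a=2 P0.b=2 P1.a=0 P1.b=0
P0.a=2 P0.b=2 P1.a=0 P1.b=2
P0.a=2 P0.b=2 P1.a=2 P1.b=2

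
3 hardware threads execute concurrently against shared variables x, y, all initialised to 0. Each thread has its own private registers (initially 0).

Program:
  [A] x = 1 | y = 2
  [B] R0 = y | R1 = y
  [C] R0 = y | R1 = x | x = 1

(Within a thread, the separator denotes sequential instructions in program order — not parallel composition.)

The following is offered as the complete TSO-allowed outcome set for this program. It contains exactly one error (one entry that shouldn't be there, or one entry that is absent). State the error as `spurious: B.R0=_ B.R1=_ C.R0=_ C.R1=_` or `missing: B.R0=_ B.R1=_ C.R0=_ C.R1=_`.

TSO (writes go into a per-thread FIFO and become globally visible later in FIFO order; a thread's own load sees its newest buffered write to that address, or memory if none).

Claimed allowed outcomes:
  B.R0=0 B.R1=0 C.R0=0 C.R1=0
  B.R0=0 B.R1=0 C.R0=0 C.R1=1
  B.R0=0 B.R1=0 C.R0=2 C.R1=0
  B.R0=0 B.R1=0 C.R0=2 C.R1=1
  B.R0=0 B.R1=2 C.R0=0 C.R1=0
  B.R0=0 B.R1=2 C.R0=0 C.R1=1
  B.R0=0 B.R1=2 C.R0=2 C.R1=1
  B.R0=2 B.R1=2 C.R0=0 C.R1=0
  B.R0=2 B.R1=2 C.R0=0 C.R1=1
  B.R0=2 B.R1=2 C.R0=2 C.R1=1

spurious: B.R0=0 B.R1=0 C.R0=2 C.R1=0

outcome vector order: (B.R0,B.R1,C.R0,C.R1)
[TSO] allowed = {(0,0,0,0), (0,0,0,1), (0,0,2,1), (0,2,0,0), (0,2,0,1), (0,2,2,1), (2,2,0,0), (2,2,0,1), (2,2,2,1)}
claimed∖TSO = {(0,0,2,0)}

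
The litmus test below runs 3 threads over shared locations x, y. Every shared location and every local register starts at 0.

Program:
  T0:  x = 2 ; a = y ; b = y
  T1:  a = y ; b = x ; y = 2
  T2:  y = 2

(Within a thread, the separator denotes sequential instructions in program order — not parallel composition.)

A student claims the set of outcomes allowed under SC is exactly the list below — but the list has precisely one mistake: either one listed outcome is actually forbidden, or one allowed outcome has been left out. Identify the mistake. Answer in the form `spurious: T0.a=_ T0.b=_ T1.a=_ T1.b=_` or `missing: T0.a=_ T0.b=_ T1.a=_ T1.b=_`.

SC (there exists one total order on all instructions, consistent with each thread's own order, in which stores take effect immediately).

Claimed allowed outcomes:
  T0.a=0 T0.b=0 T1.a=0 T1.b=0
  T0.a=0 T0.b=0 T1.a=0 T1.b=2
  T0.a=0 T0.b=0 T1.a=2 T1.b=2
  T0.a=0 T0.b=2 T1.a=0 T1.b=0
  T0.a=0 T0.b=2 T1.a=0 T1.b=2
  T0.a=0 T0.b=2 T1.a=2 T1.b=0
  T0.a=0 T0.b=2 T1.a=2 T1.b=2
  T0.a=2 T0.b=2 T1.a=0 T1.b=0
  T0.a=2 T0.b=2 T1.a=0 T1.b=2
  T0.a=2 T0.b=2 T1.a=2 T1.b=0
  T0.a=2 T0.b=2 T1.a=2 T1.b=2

spurious: T0.a=0 T0.b=2 T1.a=2 T1.b=0

outcome vector order: (T0.a,T0.b,T1.a,T1.b)
SC: 10 outcomes — {<0 0 0 0>; <0 0 0 2>; <0 0 2 2>; <0 2 0 0>; <0 2 0 2>; <0 2 2 2>; <2 2 0 0>; <2 2 0 2>; <2 2 2 0>; <2 2 2 2>}
claimed∖SC = {<0 2 2 0>}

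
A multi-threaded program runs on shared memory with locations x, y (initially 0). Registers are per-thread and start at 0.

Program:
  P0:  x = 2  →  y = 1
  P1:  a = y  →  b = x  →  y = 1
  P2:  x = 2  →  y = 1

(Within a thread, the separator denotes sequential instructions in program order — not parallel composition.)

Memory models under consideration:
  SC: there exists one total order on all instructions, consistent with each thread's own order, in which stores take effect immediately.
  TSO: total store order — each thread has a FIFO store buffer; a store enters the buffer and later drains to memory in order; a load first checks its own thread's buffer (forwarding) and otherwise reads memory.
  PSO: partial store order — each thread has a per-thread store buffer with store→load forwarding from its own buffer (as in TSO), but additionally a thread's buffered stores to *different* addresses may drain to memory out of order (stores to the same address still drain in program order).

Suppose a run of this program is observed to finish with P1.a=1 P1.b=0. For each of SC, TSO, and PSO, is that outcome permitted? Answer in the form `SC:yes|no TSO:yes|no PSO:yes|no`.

SC:no TSO:no PSO:yes

outcome vector order: (P1.a,P1.b)
under SC → (0,0), (0,2), (1,2)
under TSO → (0,0), (0,2), (1,2)
under PSO → (0,0), (0,2), (1,0), (1,2)
target (1,0) ∈ {PSO}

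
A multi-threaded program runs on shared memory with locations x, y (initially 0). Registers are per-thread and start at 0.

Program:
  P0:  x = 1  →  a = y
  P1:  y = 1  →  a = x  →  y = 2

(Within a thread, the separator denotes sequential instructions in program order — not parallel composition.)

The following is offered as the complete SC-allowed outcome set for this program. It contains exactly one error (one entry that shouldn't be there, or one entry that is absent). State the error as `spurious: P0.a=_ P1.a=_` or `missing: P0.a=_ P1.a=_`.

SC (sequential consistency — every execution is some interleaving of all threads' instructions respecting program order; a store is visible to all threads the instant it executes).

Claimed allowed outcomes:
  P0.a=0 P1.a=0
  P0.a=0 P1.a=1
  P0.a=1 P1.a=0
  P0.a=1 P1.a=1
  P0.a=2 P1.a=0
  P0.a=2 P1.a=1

spurious: P0.a=0 P1.a=0

outcome vector order: (P0.a,P1.a)
under SC → 0/1; 1/0; 1/1; 2/0; 2/1
claimed∖SC = {0/0}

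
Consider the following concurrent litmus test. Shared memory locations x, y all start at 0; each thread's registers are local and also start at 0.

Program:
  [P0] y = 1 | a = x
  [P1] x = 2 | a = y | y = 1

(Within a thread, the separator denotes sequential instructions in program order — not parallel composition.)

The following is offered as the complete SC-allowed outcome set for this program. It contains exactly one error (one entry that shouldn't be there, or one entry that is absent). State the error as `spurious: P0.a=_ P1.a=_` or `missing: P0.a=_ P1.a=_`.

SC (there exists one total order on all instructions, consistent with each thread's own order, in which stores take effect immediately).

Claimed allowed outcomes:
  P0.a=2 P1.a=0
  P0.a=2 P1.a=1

outcome vector order: (P0.a,P1.a)
SC: 3 outcomes — {01 20 21}
SC∖claimed = {01}

missing: P0.a=0 P1.a=1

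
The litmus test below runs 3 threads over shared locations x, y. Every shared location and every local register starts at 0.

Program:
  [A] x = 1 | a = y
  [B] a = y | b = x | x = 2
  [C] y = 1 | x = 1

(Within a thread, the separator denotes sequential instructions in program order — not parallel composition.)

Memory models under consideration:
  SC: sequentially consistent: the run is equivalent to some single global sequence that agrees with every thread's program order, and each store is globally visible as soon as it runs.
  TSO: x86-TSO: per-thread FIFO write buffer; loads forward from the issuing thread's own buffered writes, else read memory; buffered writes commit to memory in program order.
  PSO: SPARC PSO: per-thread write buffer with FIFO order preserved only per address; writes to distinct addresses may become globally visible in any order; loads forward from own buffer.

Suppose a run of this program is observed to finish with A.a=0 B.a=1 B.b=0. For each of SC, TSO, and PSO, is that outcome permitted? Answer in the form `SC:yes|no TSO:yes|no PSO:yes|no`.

SC:no TSO:yes PSO:yes

outcome vector order: (A.a,B.a,B.b)
SC: 7 outcomes — {0/0/0, 0/0/1, 0/1/1, 1/0/0, 1/0/1, 1/1/0, 1/1/1}
TSO: 8 outcomes — {0/0/0, 0/0/1, 0/1/0, 0/1/1, 1/0/0, 1/0/1, 1/1/0, 1/1/1}
PSO: 8 outcomes — {0/0/0, 0/0/1, 0/1/0, 0/1/1, 1/0/0, 1/0/1, 1/1/0, 1/1/1}
target 0/1/0 ∈ {TSO,PSO}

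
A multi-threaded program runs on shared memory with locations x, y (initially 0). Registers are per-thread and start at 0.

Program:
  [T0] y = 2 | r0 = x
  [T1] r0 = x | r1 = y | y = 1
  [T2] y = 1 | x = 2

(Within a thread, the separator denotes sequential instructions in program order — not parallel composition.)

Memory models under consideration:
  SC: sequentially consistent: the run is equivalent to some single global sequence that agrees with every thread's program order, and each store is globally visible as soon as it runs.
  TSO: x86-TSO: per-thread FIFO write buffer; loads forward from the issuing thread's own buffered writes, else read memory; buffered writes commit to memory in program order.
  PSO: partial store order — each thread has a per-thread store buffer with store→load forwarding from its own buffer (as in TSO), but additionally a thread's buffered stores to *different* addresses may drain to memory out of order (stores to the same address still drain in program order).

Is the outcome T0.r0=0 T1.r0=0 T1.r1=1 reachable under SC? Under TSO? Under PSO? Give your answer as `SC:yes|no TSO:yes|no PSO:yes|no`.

outcome vector order: (T0.r0,T1.r0,T1.r1)
SC (10): 0/0/0 0/0/1 0/0/2 0/2/1 0/2/2 2/0/0 2/0/1 2/0/2 2/2/1 2/2/2
TSO (10): 0/0/0 0/0/1 0/0/2 0/2/1 0/2/2 2/0/0 2/0/1 2/0/2 2/2/1 2/2/2
PSO (12): 0/0/0 0/0/1 0/0/2 0/2/0 0/2/1 0/2/2 2/0/0 2/0/1 2/0/2 2/2/0 2/2/1 2/2/2
target 0/0/1 ∈ {SC,TSO,PSO}

SC:yes TSO:yes PSO:yes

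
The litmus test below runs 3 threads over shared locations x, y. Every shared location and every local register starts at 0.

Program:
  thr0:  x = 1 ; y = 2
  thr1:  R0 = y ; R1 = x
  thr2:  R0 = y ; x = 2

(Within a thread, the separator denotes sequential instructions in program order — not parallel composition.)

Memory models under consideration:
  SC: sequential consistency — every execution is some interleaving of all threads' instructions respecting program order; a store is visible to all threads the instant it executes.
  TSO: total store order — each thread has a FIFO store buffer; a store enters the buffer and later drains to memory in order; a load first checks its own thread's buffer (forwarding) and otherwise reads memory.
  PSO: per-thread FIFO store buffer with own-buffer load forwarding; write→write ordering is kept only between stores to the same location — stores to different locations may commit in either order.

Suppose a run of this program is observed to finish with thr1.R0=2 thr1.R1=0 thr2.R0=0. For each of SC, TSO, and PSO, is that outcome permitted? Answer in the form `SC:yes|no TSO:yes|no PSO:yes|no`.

SC:no TSO:no PSO:yes

outcome vector order: (thr1.R0,thr1.R1,thr2.R0)
SC: 10 outcomes — {<0 0 0>, <0 0 2>, <0 1 0>, <0 1 2>, <0 2 0>, <0 2 2>, <2 1 0>, <2 1 2>, <2 2 0>, <2 2 2>}
TSO: 10 outcomes — {<0 0 0>, <0 0 2>, <0 1 0>, <0 1 2>, <0 2 0>, <0 2 2>, <2 1 0>, <2 1 2>, <2 2 0>, <2 2 2>}
PSO: 12 outcomes — {<0 0 0>, <0 0 2>, <0 1 0>, <0 1 2>, <0 2 0>, <0 2 2>, <2 0 0>, <2 0 2>, <2 1 0>, <2 1 2>, <2 2 0>, <2 2 2>}
target <2 0 0> ∈ {PSO}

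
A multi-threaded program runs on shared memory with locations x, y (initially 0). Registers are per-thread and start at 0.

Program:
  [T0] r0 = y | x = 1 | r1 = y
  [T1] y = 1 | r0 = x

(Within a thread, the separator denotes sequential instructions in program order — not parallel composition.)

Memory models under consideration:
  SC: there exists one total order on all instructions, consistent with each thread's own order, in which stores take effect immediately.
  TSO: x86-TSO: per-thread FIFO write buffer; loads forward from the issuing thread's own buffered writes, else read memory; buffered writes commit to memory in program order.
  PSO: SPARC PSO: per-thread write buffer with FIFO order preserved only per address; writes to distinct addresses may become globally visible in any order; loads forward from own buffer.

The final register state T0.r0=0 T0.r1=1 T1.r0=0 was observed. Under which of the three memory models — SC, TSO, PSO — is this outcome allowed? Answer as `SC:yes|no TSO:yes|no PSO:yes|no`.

SC:yes TSO:yes PSO:yes

outcome vector order: (T0.r0,T0.r1,T1.r0)
SC: 5 outcomes — {<0 0 1>; <0 1 0>; <0 1 1>; <1 1 0>; <1 1 1>}
TSO: 6 outcomes — {<0 0 0>; <0 0 1>; <0 1 0>; <0 1 1>; <1 1 0>; <1 1 1>}
PSO: 6 outcomes — {<0 0 0>; <0 0 1>; <0 1 0>; <0 1 1>; <1 1 0>; <1 1 1>}
target <0 1 0> ∈ {SC,TSO,PSO}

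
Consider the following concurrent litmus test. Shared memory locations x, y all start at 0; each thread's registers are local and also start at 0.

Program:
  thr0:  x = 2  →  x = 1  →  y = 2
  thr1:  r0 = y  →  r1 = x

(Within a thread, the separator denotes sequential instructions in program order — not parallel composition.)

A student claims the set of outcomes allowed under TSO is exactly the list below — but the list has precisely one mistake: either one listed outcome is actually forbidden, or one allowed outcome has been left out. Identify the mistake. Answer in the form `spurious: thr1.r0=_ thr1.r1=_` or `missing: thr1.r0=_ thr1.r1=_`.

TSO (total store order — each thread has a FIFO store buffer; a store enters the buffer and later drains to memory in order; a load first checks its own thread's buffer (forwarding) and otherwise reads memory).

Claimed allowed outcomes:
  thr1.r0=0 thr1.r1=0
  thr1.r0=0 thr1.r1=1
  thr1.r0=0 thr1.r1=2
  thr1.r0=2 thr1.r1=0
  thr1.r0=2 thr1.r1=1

spurious: thr1.r0=2 thr1.r1=0

outcome vector order: (thr1.r0,thr1.r1)
TSO: 4 outcomes — {<0 0>, <0 1>, <0 2>, <2 1>}
claimed∖TSO = {<2 0>}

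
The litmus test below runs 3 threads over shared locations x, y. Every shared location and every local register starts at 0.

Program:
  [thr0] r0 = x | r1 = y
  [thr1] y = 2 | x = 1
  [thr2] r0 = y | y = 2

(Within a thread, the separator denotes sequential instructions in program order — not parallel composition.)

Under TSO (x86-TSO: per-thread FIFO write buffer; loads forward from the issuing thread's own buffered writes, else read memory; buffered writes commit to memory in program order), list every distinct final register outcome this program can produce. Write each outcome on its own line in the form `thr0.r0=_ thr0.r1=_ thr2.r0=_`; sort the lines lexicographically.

outcome vector order: (thr0.r0,thr0.r1,thr2.r0)
|TSO outcomes| = 6

thr0.r0=0 thr0.r1=0 thr2.r0=0
thr0.r0=0 thr0.r1=0 thr2.r0=2
thr0.r0=0 thr0.r1=2 thr2.r0=0
thr0.r0=0 thr0.r1=2 thr2.r0=2
thr0.r0=1 thr0.r1=2 thr2.r0=0
thr0.r0=1 thr0.r1=2 thr2.r0=2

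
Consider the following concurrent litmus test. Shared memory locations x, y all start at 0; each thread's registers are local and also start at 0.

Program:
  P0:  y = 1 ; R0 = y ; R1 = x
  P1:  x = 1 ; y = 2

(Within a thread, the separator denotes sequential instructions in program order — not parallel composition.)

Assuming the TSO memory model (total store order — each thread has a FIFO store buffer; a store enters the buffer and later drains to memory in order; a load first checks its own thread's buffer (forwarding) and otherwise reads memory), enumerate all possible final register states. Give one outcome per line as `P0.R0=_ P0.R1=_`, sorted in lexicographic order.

outcome vector order: (P0.R0,P0.R1)
|TSO outcomes| = 3

P0.R0=1 P0.R1=0
P0.R0=1 P0.R1=1
P0.R0=2 P0.R1=1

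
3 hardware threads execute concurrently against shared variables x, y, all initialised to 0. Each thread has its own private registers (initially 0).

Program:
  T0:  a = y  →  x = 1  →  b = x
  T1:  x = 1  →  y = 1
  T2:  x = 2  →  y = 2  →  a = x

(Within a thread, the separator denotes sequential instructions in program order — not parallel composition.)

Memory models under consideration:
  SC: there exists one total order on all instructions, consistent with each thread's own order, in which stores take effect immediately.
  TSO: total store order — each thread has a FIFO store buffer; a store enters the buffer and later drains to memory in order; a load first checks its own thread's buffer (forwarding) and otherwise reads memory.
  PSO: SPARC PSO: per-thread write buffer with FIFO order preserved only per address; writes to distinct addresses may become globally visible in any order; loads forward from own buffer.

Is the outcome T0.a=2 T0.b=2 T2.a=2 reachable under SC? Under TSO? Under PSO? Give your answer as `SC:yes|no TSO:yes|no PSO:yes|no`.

outcome vector order: (T0.a,T0.b,T2.a)
SC (9): (0,1,1); (0,1,2); (0,2,1); (0,2,2); (1,1,1); (1,1,2); (1,2,2); (2,1,1); (2,1,2)
TSO (9): (0,1,1); (0,1,2); (0,2,1); (0,2,2); (1,1,1); (1,1,2); (1,2,2); (2,1,1); (2,1,2)
PSO (12): (0,1,1); (0,1,2); (0,2,1); (0,2,2); (1,1,1); (1,1,2); (1,2,1); (1,2,2); (2,1,1); (2,1,2); (2,2,1); (2,2,2)
target (2,2,2) ∈ {PSO}

SC:no TSO:no PSO:yes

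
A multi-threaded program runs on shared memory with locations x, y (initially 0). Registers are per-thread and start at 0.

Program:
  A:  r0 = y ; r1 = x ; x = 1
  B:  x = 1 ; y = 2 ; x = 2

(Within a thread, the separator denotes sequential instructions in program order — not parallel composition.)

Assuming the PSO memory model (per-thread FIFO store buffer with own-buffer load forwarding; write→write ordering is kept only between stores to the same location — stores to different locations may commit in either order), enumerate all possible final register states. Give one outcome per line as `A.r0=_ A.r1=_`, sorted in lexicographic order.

A.r0=0 A.r1=0
A.r0=0 A.r1=1
A.r0=0 A.r1=2
A.r0=2 A.r1=0
A.r0=2 A.r1=1
A.r0=2 A.r1=2

outcome vector order: (A.r0,A.r1)
|PSO outcomes| = 6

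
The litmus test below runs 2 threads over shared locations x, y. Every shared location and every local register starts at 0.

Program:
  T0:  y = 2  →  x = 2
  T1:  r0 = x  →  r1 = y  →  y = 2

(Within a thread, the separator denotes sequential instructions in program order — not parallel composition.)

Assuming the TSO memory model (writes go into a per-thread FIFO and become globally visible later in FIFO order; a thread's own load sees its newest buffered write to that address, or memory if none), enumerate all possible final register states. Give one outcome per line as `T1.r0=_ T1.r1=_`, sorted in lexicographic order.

T1.r0=0 T1.r1=0
T1.r0=0 T1.r1=2
T1.r0=2 T1.r1=2

outcome vector order: (T1.r0,T1.r1)
|TSO outcomes| = 3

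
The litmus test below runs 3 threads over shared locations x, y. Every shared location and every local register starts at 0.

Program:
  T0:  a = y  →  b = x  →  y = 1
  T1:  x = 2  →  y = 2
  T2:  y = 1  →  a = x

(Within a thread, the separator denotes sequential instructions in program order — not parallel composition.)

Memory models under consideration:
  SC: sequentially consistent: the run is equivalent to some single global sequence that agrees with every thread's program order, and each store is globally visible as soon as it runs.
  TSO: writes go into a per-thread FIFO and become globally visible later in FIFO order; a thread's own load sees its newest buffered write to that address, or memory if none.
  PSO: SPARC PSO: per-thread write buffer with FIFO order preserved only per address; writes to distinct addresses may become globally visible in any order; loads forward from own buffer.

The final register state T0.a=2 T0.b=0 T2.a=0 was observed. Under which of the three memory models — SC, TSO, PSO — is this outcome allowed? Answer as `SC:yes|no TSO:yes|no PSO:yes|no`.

outcome vector order: (T0.a,T0.b,T2.a)
[SC] allowed = {<0 0 0> <0 0 2> <0 2 0> <0 2 2> <1 0 0> <1 0 2> <1 2 0> <1 2 2> <2 2 0> <2 2 2>}
[TSO] allowed = {<0 0 0> <0 0 2> <0 2 0> <0 2 2> <1 0 0> <1 0 2> <1 2 0> <1 2 2> <2 2 0> <2 2 2>}
[PSO] allowed = {<0 0 0> <0 0 2> <0 2 0> <0 2 2> <1 0 0> <1 0 2> <1 2 0> <1 2 2> <2 0 0> <2 0 2> <2 2 0> <2 2 2>}
target <2 0 0> ∈ {PSO}

SC:no TSO:no PSO:yes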